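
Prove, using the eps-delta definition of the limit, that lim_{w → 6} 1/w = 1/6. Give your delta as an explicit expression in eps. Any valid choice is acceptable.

delta = min(3, 18eps)

Let eps > 0. We seek delta > 0 such that 0 < |w − 6| < delta implies |1/w − (1/6)| < eps.
|1/w − (1/6)| = |6 − w|/(6·|w|) = |w − 6|/(6|w|).
Restrict delta ≤ 3. Then |w − 6| < 3 gives |w| > 3, so 6|w| > 18.
Then |1/w − (1/6)| < |w − 6|/18, which is < eps when |w − 6| < 18eps.
Take delta = min(3, 18eps). Then 0 < |w − 6| < delta gives both |w − 6| < 3 and |w − 6| < 18eps, so |1/w − (1/6)| < eps.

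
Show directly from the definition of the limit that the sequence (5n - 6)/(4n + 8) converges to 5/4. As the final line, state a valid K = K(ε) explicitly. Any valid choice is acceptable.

Fix ε > 0. For n ≥ 1, |(5n - 6)/(4n + 8) − (5/4)| = |-64|/(4(4n + 8)) = 64/(4(4n + 8)).
Since 4n + 8 ≥ 4n for n ≥ 1, this is ≤ 64/(4·4n) = 4/n.
So |(5n - 6)/(4n + 8) − (5/4)| < ε whenever n > 4/ε.
Take K = 4/ε. If n > K then |(5n - 6)/(4n + 8) − (5/4)| ≤ 4/n < ε.

K = 4/ε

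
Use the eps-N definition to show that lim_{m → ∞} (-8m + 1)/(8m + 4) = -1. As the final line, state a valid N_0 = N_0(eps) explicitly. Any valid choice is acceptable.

N_0 = (5/8)/eps

Let eps > 0. For m ≥ 1, |(-8m + 1)/(8m + 4) + 1| = |40|/(8(8m + 4)) = 40/(8(8m + 4)).
Since 8m + 4 ≥ 8m for m ≥ 1, this is ≤ 40/(8·8m) = (5/8)/m.
So |(-8m + 1)/(8m + 4) + 1| < eps whenever m > (5/8)/eps.
Take N_0 = (5/8)/eps. If m > N_0 then |(-8m + 1)/(8m + 4) + 1| ≤ (5/8)/m < eps.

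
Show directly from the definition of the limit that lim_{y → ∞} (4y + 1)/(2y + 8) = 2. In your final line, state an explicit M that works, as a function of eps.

M = (15/2)/eps

Let eps > 0 be given. We seek M > 0 such that y > M implies |(4y + 1)/(2y + 8) − 2| < eps.
(4y + 1)/(2y + 8) − 2 = (2(4y + 1) − 4(2y + 8)) / (2(2y + 8)) = -30/(2(2y + 8)).
For y > 0 we have 2y + 8 > 2y, so |(4y + 1)/(2y + 8) − 2| = 30/(2(2y + 8)) < 30/(2·2y) = (15/2)/y.
Thus |(4y + 1)/(2y + 8) − 2| < eps whenever y > (15/2)/eps.
Take M = (15/2)/eps. If y > M then |(4y + 1)/(2y + 8) − 2| < (15/2)/y < eps.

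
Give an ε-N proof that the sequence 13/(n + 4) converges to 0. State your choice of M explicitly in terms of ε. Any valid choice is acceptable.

Suppose ε > 0. For n ≥ 1, |13/(n + 4) − 0| = 13/(n + 4) ≤ 13/n.
We need 13/n < ε, i.e. n > 13/ε.
Take M = 13/ε. If n > M then |13/(n + 4)| ≤ 13/n < ε.

M = 13/ε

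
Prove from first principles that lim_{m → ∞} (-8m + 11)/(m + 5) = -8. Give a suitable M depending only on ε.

M = 51/ε

Fix ε > 0. For m ≥ 1, |(-8m + 11)/(m + 5) + 8| = |51|/((m + 5)) = 51/((m + 5)).
Since m + 5 ≥ m for m ≥ 1, this is ≤ 51/(m) = 51/m.
So |(-8m + 11)/(m + 5) + 8| < ε whenever m > 51/ε.
Take M = 51/ε. If m > M then |(-8m + 11)/(m + 5) + 8| ≤ 51/m < ε.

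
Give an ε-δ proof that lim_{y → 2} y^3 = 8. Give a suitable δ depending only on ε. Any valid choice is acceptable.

δ = min(1, ε/19)

Fix ε > 0. We seek δ > 0 with 0 < |y − 2| < δ ⇒ |y^3 − 8| < ε.
Factor: y^3 − 8 = (y − 2)(y^2 + 2y + 4), so |y^3 − 8| = |y − 2|·|y^2 + 2y + 4|.
Restrict δ ≤ 1. Then |y − 2| < 1 gives |y| < 3, so by the triangle inequality |y^2 + 2y + 4| ≤ 3^2 + 2·3 + 4 = 19.
Hence |y^3 − 8| ≤ 19|y − 2|, which is < ε once |y − 2| < ε/19.
Take δ = min(1, ε/19). If 0 < |y − 2| < δ then both bounds hold and |y^3 − 8| ≤ 19|y − 2| < 19·(ε/19) = ε.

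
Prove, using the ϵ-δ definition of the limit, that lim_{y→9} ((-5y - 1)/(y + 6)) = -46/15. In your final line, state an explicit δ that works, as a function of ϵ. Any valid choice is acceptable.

Fix ϵ > 0. We want δ > 0 with 0 < |y − 9| < δ ⇒ |(-5y - 1)/(y + 6) + 46/15| < ϵ.
Combining over a common denominator, (-5y - 1)/(y + 6) + 46/15 = [(-5y - 1)·15 − (-46)·(y + 6)] / [15·(y + 6)] = -29(y − 9) / (15(y + 6)).
So |(-5y - 1)/(y + 6) + 46/15| = 29|y − 9| / (15·|y + 6|).
Restrict δ ≤ 15/2. Then |y − 9| < 15/2 gives |y + 6| = |(y − 9) + 15| ≥ 15 − 15/2 = 15/2.
Hence |(-5y - 1)/(y + 6) + 46/15| < 29|y − 9|/(15·(15/2)) = (58/225)|y − 9|, which is < ϵ once |y − 9| < (225/58)ϵ.
Take δ = min(15/2, (225/58)ϵ). Then 0 < |y − 9| < δ forces both bounds, so |(-5y - 1)/(y + 6) + 46/15| < ϵ.

δ = min(15/2, (225/58)ϵ)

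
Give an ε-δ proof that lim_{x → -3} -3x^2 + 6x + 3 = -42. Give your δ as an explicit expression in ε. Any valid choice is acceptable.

Fix ε > 0. We want δ > 0 such that 0 < |x + 3| < δ implies |(-3x^2 + 6x + 3) + 42| < ε.
(-3x^2 + 6x + 3) + 42 = -3x^2 + 6x + 45 = (x + 3)(-3x + 15).
So |(-3x^2 + 6x + 3) + 42| = |x + 3|·|-3x + 15|.
Assume first that |x + 3| < 1, so |x| < 4. Then |-3x + 15| ≤ 3·4 + 15 = 27.
Hence |(-3x^2 + 6x + 3) + 42| ≤ 27|x + 3| < ε provided |x + 3| < ε/27.
Take δ = min(1, ε/27). Then 0 < |x + 3| < δ gives both |x + 3| < 1 and |x + 3| < ε/27, so |(-3x^2 + 6x + 3) + 42| < ε.

δ = min(1, ε/27)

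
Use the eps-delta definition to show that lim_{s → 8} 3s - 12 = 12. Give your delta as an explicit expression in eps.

Let eps > 0. We need delta > 0 so that 0 < |s − 8| < delta implies |(3s - 12) − 12| < eps.
|(3s - 12) − 12| = |3s - 24| = 3|s − 8|.
So 3|s − 8| < eps exactly when |s − 8| < eps/3.
Choosing delta = eps/3 gives |(3s - 12) − 12| = 3|s − 8| < eps whenever |s − 8| < delta.

delta = eps/3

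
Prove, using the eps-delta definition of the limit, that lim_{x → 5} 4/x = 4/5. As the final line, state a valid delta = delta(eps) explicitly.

Let eps > 0. We seek delta > 0 such that 0 < |x − 5| < delta implies |4/x − (4/5)| < eps.
|4/x − (4/5)| = 4·|5 − x|/(5·|x|) = 4|x − 5|/(5|x|).
Restrict delta ≤ 5/2. Then |x − 5| < 5/2 gives |x| > 5/2, so 5|x| > 25/2.
Then |4/x − (4/5)| < 4|x − 5|/(25/2), which is < eps when |x − 5| < (25/8)eps.
Take delta = min(5/2, (25/8)eps). Then 0 < |x − 5| < delta gives both |x − 5| < 5/2 and |x − 5| < (25/8)eps, so |4/x − (4/5)| < eps.

delta = min(5/2, (25/8)eps)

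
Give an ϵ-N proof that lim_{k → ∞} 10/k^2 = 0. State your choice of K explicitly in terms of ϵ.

K = (10/ϵ)^{1/2}

Fix ϵ > 0. For k ≥ 1, |10/k^2 − 0| = 10/k^2.
10/k^2 < ϵ ⇔ k^2 > 10/ϵ ⇔ k > (10/ϵ)^{1/2}.
Take K = (10/ϵ)^{1/2}. Then k > K implies 10/k^2 < ϵ.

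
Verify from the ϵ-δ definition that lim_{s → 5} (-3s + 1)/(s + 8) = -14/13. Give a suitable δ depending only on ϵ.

δ = min(13/2, (169/50)ϵ)

Suppose ϵ > 0. We want δ > 0 with 0 < |s − 5| < δ ⇒ |(-3s + 1)/(s + 8) + 14/13| < ϵ.
Combining over a common denominator, (-3s + 1)/(s + 8) + 14/13 = [(-3s + 1)·13 − (-14)·(s + 8)] / [13·(s + 8)] = -25(s − 5) / (13(s + 8)).
So |(-3s + 1)/(s + 8) + 14/13| = 25|s − 5| / (13·|s + 8|).
Restrict δ ≤ 13/2. Then |s − 5| < 13/2 gives |s + 8| = |(s − 5) + 13| ≥ 13 − 13/2 = 13/2.
Hence |(-3s + 1)/(s + 8) + 14/13| < 25|s − 5|/(13·(13/2)) = (50/169)|s − 5|, which is < ϵ once |s − 5| < (169/50)ϵ.
Take δ = min(13/2, (169/50)ϵ). Then 0 < |s − 5| < δ forces both bounds, so |(-3s + 1)/(s + 8) + 14/13| < ϵ.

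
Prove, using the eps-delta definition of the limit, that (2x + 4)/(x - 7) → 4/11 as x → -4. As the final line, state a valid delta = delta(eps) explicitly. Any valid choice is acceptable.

delta = min(11/2, (121/36)eps)

Suppose eps > 0. We want delta > 0 with 0 < |x + 4| < delta ⇒ |(2x + 4)/(x - 7) − (4/11)| < eps.
Combining over a common denominator, (2x + 4)/(x - 7) − (4/11) = [(2x + 4)·(-11) − (-4)·(x - 7)] / [(-11)·(x - 7)] = -18(x + 4) / ((-11)(x - 7)).
So |(2x + 4)/(x - 7) − (4/11)| = 18|x + 4| / (11·|x − 7|).
Restrict delta ≤ 11/2. Then |x + 4| < 11/2 gives |x − 7| = |(x + 4) + (-11)| ≥ 11 − 11/2 = 11/2.
Hence |(2x + 4)/(x - 7) − (4/11)| < 18|x + 4|/(11·(11/2)) = (36/121)|x + 4|, which is < eps once |x + 4| < (121/36)eps.
Take delta = min(11/2, (121/36)eps). Then 0 < |x + 4| < delta forces both bounds, so |(2x + 4)/(x - 7) − (4/11)| < eps.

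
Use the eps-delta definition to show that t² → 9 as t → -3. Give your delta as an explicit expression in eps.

Let eps > 0 be given. We seek delta > 0 with 0 < |t + 3| < delta ⇒ |t² − 9| < eps.
Factor: t² − 9 = (t + 3)(t - 3), so |t² − 9| = |t + 3|·|t - 3|.
Restrict delta ≤ 1. Then |t + 3| < 1 gives |t| < 4, so by the triangle inequality |t - 3| ≤ 4 + 3 = 7.
Hence |t² − 9| ≤ 7|t + 3|, which is < eps once |t + 3| < eps/7.
Take delta = min(1, eps/7). If 0 < |t + 3| < delta then both bounds hold and |t² − 9| ≤ 7|t + 3| < 7·(eps/7) = eps.

delta = min(1, eps/7)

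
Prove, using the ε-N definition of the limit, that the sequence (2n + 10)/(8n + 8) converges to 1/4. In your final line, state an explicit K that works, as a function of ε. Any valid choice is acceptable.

Let ε > 0. For n ≥ 1, |(2n + 10)/(8n + 8) − (1/4)| = |64|/(8(8n + 8)) = 64/(8(8n + 8)).
Since 8n + 8 ≥ 8n for n ≥ 1, this is ≤ 64/(8·8n) = 1/n.
So |(2n + 10)/(8n + 8) − (1/4)| < ε whenever n > 1/ε.
Take K = 1/ε. If n > K then |(2n + 10)/(8n + 8) − (1/4)| ≤ 1/n < ε.

K = 1/ε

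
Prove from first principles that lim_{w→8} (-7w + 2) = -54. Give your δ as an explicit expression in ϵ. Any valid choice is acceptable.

Suppose ϵ > 0. We need δ > 0 so that 0 < |w − 8| < δ implies |(-7w + 2) + 54| < ϵ.
Since (-7w + 2) + 54 = -7(w − 8), we have |(-7w + 2) + 54| = 7|w − 8|.
Thus it suffices that |w − 8| < ϵ/7.
Take δ = ϵ/7. If 0 < |w − 8| < δ then |(-7w + 2) + 54| = 7|w − 8| < 7·(ϵ/7) = ϵ.

δ = ϵ/7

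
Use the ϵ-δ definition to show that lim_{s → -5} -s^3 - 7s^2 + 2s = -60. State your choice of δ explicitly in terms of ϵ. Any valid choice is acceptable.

δ = min(1, ϵ/60)

Fix ϵ > 0. We want δ > 0 such that 0 < |s + 5| < δ implies |(-s^3 - 7s^2 + 2s) + 60| < ϵ.
(-s^3 - 7s^2 + 2s) + 60 = -s^3 - 7s^2 + 2s + 60 = (s + 5)(-s^2 - 2s + 12).
So |(-s^3 - 7s^2 + 2s) + 60| = |s + 5|·|-s^2 - 2s + 12|.
Assume first that |s + 5| < 1, so |s| < 6. Then |-s^2 - 2s + 12| ≤ 6^2 + 2·6 + 12 = 60.
Hence |(-s^3 - 7s^2 + 2s) + 60| ≤ 60|s + 5| < ϵ provided |s + 5| < ϵ/60.
Take δ = min(1, ϵ/60). Then 0 < |s + 5| < δ gives both |s + 5| < 1 and |s + 5| < ϵ/60, so |(-s^3 - 7s^2 + 2s) + 60| < ϵ.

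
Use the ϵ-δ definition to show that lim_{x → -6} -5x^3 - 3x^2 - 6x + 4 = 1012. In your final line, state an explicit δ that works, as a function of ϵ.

Let ϵ > 0 be given. We want δ > 0 such that 0 < |x + 6| < δ implies |(-5x^3 - 3x^2 - 6x + 4) − 1012| < ϵ.
(-5x^3 - 3x^2 - 6x + 4) − 1012 = -5x^3 - 3x^2 - 6x - 1008 = (x + 6)(-5x^2 + 27x - 168).
So |(-5x^3 - 3x^2 - 6x + 4) − 1012| = |x + 6|·|-5x^2 + 27x - 168|.
Require δ ≤ 1. Then |x + 6| < 1 gives |x| < 7, and by the triangle inequality |-5x^2 + 27x - 168| ≤ 5·7^2 + 27·7 + 168 = 602.
Hence |(-5x^3 - 3x^2 - 6x + 4) − 1012| ≤ 602|x + 6| < ϵ provided |x + 6| < ϵ/602.
Choosing δ = min(1, ϵ/602) ensures both conditions, hence |(-5x^3 - 3x^2 - 6x + 4) − 1012| < ϵ.

δ = min(1, ϵ/602)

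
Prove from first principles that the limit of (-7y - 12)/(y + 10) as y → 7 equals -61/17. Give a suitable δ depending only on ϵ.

Fix ϵ > 0. We want δ > 0 with 0 < |y − 7| < δ ⇒ |(-7y - 12)/(y + 10) + 61/17| < ϵ.
Combining over a common denominator, (-7y - 12)/(y + 10) + 61/17 = [(-7y - 12)·17 − (-61)·(y + 10)] / [17·(y + 10)] = -58(y − 7) / (17(y + 10)).
So |(-7y - 12)/(y + 10) + 61/17| = 58|y − 7| / (17·|y + 10|).
Restrict δ ≤ 17/2. Then |y − 7| < 17/2 gives |y + 10| = |(y − 7) + 17| ≥ 17 − 17/2 = 17/2.
Hence |(-7y - 12)/(y + 10) + 61/17| < 58|y − 7|/(17·(17/2)) = (116/289)|y − 7|, which is < ϵ once |y − 7| < (289/116)ϵ.
Take δ = min(17/2, (289/116)ϵ). Then 0 < |y − 7| < δ forces both bounds, so |(-7y - 12)/(y + 10) + 61/17| < ϵ.

δ = min(17/2, (289/116)ϵ)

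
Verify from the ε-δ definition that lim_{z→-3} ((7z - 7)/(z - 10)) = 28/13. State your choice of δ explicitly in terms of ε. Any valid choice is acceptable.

δ = min(13/2, (169/126)ε)

Let ε > 0. We want δ > 0 with 0 < |z + 3| < δ ⇒ |(7z - 7)/(z - 10) − (28/13)| < ε.
Combining over a common denominator, (7z - 7)/(z - 10) − (28/13) = [(7z - 7)·(-13) − (-28)·(z - 10)] / [(-13)·(z - 10)] = -63(z + 3) / ((-13)(z - 10)).
So |(7z - 7)/(z - 10) − (28/13)| = 63|z + 3| / (13·|z − 10|).
Require δ ≤ 13/2, so |z − 10| ≥ |-13| − |z + 3| > 13 − 13/2 = 13/2.
Hence |(7z - 7)/(z - 10) − (28/13)| < 63|z + 3|/(13·(13/2)) = (126/169)|z + 3|, which is < ε once |z + 3| < (169/126)ε.
Take δ = min(13/2, (169/126)ε). Then 0 < |z + 3| < δ forces both bounds, so |(7z - 7)/(z - 10) − (28/13)| < ε.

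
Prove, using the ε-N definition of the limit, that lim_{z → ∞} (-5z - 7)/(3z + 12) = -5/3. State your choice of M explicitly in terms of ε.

Let ε > 0. We seek M > 0 such that z > M implies |(-5z - 7)/(3z + 12) + 5/3| < ε.
(-5z - 7)/(3z + 12) + 5/3 = (3(-5z - 7) − (-5)(3z + 12)) / (3(3z + 12)) = 39/(3(3z + 12)).
For z > 0 we have 3z + 12 > 3z, so |(-5z - 7)/(3z + 12) + 5/3| = 39/(3(3z + 12)) < 39/(3·3z) = (13/3)/z.
Thus |(-5z - 7)/(3z + 12) + 5/3| < ε whenever z > (13/3)/ε.
Take M = (13/3)/ε. If z > M then |(-5z - 7)/(3z + 12) + 5/3| < (13/3)/z < ε.

M = (13/3)/ε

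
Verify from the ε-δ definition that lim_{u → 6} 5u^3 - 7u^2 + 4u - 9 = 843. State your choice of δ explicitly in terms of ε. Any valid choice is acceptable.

δ = min(1, ε/548)

Suppose ε > 0. We want δ > 0 such that 0 < |u − 6| < δ implies |(5u^3 - 7u^2 + 4u - 9) − 843| < ε.
(5u^3 - 7u^2 + 4u - 9) − 843 = 5u^3 - 7u^2 + 4u - 852 = (u − 6)(5u^2 + 23u + 142).
So |(5u^3 - 7u^2 + 4u - 9) − 843| = |u − 6|·|5u^2 + 23u + 142|.
Require δ ≤ 1. Then |u − 6| < 1 gives |u| < 7, and by the triangle inequality |5u^2 + 23u + 142| ≤ 5·7^2 + 23·7 + 142 = 548.
Hence |(5u^3 - 7u^2 + 4u - 9) − 843| ≤ 548|u − 6| < ε provided |u − 6| < ε/548.
Choosing δ = min(1, ε/548) ensures both conditions, hence |(5u^3 - 7u^2 + 4u - 9) − 843| < ε.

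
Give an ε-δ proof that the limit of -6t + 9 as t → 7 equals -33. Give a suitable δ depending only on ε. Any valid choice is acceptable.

Fix ε > 0. We need δ > 0 so that 0 < |t − 7| < δ implies |(-6t + 9) + 33| < ε.
Since (-6t + 9) + 33 = -6(t − 7), we have |(-6t + 9) + 33| = 6|t − 7|.
So 6|t − 7| < ε exactly when |t − 7| < ε/6.
Take δ = ε/6. If 0 < |t − 7| < δ then |(-6t + 9) + 33| = 6|t − 7| < 6·(ε/6) = ε.

δ = ε/6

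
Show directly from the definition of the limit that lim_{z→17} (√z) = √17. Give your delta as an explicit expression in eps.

Fix eps > 0. We want delta > 0 such that 0 < |z − 17| < delta implies |√z − √17| < eps.
Rationalise: √z − √17 = (z − 17)/(√z + √17), so |√z − √17| = |z − 17|/(√z + √17).
Restrict delta ≤ 17 so that |z − 17| < 17 forces z > 0, and then √z + √17 > √17.
Hence |√z − √17| < |z − 17|/√17, which is < eps once |z − 17| < √17·eps.
Take delta = min(17, √17·eps). If 0 < |z − 17| < delta then z > 0 and |√z − √17| < |z − 17|/√17 < eps.

delta = min(17, √17·eps)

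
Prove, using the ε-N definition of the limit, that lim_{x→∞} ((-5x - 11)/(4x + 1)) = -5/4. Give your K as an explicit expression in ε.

Fix ε > 0. We seek K > 0 such that x > K implies |(-5x - 11)/(4x + 1) + 5/4| < ε.
(-5x - 11)/(4x + 1) + 5/4 = (4(-5x - 11) − (-5)(4x + 1)) / (4(4x + 1)) = -39/(4(4x + 1)).
For x > 0 we have 4x + 1 > 4x, so |(-5x - 11)/(4x + 1) + 5/4| = 39/(4(4x + 1)) < 39/(4·4x) = (39/16)/x.
Thus |(-5x - 11)/(4x + 1) + 5/4| < ε whenever x > (39/16)/ε.
Take K = (39/16)/ε. If x > K then |(-5x - 11)/(4x + 1) + 5/4| < (39/16)/x < ε.

K = (39/16)/ε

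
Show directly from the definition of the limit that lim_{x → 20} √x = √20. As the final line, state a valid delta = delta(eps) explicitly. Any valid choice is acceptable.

Fix eps > 0. We want delta > 0 such that 0 < |x − 20| < delta implies |√x − √20| < eps.
Rationalise: √x − √20 = (x − 20)/(√x + √20), so |√x − √20| = |x − 20|/(√x + √20).
Restrict delta ≤ 20 so that |x − 20| < 20 forces x > 0, and then √x + √20 > √20.
Hence |√x − √20| < |x − 20|/√20, which is < eps once |x − 20| < √20·eps.
Take delta = min(20, √20·eps). If 0 < |x − 20| < delta then x > 0 and |√x − √20| < |x − 20|/√20 < eps.

delta = min(20, √20·eps)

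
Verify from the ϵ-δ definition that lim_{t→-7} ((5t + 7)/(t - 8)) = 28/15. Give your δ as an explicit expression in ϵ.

δ = min(15/2, (225/94)ϵ)

Fix ϵ > 0. We want δ > 0 with 0 < |t + 7| < δ ⇒ |(5t + 7)/(t - 8) − (28/15)| < ϵ.
Combining over a common denominator, (5t + 7)/(t - 8) − (28/15) = [(5t + 7)·(-15) − (-28)·(t - 8)] / [(-15)·(t - 8)] = -47(t + 7) / ((-15)(t - 8)).
So |(5t + 7)/(t - 8) − (28/15)| = 47|t + 7| / (15·|t − 8|).
Restrict δ ≤ 15/2. Then |t + 7| < 15/2 gives |t − 8| = |(t + 7) + (-15)| ≥ 15 − 15/2 = 15/2.
Hence |(5t + 7)/(t - 8) − (28/15)| < 47|t + 7|/(15·(15/2)) = (94/225)|t + 7|, which is < ϵ once |t + 7| < (225/94)ϵ.
Take δ = min(15/2, (225/94)ϵ). Then 0 < |t + 7| < δ forces both bounds, so |(5t + 7)/(t - 8) − (28/15)| < ϵ.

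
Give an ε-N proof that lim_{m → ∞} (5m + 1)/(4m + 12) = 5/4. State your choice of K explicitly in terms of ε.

Let ε > 0 be given. For m ≥ 1, |(5m + 1)/(4m + 12) − (5/4)| = |-56|/(4(4m + 12)) = 56/(4(4m + 12)).
Since 4m + 12 ≥ 4m for m ≥ 1, this is ≤ 56/(4·4m) = (7/2)/m.
So |(5m + 1)/(4m + 12) − (5/4)| < ε whenever m > (7/2)/ε.
Take K = (7/2)/ε. If m > K then |(5m + 1)/(4m + 12) − (5/4)| ≤ (7/2)/m < ε.

K = (7/2)/ε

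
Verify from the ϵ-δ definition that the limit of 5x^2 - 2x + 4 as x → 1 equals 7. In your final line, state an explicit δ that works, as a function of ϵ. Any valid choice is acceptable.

δ = min(1, ϵ/13)

Fix ϵ > 0. We want δ > 0 such that 0 < |x − 1| < δ implies |(5x^2 - 2x + 4) − 7| < ϵ.
(5x^2 - 2x + 4) − 7 = 5x^2 - 2x - 3 = (x − 1)(5x + 3).
So |(5x^2 - 2x + 4) − 7| = |x − 1|·|5x + 3|.
Require δ ≤ 1. Then |x − 1| < 1 gives |x| < 2, and by the triangle inequality |5x + 3| ≤ 5·2 + 3 = 13.
Hence |(5x^2 - 2x + 4) − 7| ≤ 13|x − 1| < ϵ provided |x − 1| < ϵ/13.
Choosing δ = min(1, ϵ/13) ensures both conditions, hence |(5x^2 - 2x + 4) − 7| < ϵ.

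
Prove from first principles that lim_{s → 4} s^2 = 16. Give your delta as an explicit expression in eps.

Let eps > 0. We seek delta > 0 with 0 < |s − 4| < delta ⇒ |s^2 − 16| < eps.
Factor: s^2 − 16 = (s − 4)(s + 4), so |s^2 − 16| = |s − 4|·|s + 4|.
Restrict delta ≤ 2. Then |s − 4| < 2 gives |s| < 6, so by the triangle inequality |s + 4| ≤ 6 + 4 = 10.
Hence |s^2 − 16| ≤ 10|s − 4|, which is < eps once |s − 4| < eps/10.
Take delta = min(2, eps/10). If 0 < |s − 4| < delta then both bounds hold and |s^2 − 16| ≤ 10|s − 4| < 10·(eps/10) = eps.

delta = min(2, eps/10)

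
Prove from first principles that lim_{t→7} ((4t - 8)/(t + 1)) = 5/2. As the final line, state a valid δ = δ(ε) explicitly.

Let ε > 0 be given. We want δ > 0 with 0 < |t − 7| < δ ⇒ |(4t - 8)/(t + 1) − (5/2)| < ε.
Combining over a common denominator, (4t - 8)/(t + 1) − (5/2) = [(4t - 8)·8 − 20·(t + 1)] / [8·(t + 1)] = 12(t − 7) / (8(t + 1)).
So |(4t - 8)/(t + 1) − (5/2)| = 12|t − 7| / (8·|t + 1|).
Require δ ≤ 4, so |t + 1| ≥ |8| − |t − 7| > 8 − 4 = 4.
Hence |(4t - 8)/(t + 1) − (5/2)| < 12|t − 7|/(8·4) = (3/8)|t − 7|, which is < ε once |t − 7| < (8/3)ε.
Take δ = min(4, (8/3)ε). Then 0 < |t − 7| < δ forces both bounds, so |(4t - 8)/(t + 1) − (5/2)| < ε.

δ = min(4, (8/3)ε)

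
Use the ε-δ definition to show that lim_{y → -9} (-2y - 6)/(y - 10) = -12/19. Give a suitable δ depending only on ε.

δ = min(19/2, (361/52)ε)

Fix ε > 0. We want δ > 0 with 0 < |y + 9| < δ ⇒ |(-2y - 6)/(y - 10) + 12/19| < ε.
Combining over a common denominator, (-2y - 6)/(y - 10) + 12/19 = [(-2y - 6)·(-19) − 12·(y - 10)] / [(-19)·(y - 10)] = 26(y + 9) / ((-19)(y - 10)).
So |(-2y - 6)/(y - 10) + 12/19| = 26|y + 9| / (19·|y − 10|).
Require δ ≤ 19/2, so |y − 10| ≥ |-19| − |y + 9| > 19 − 19/2 = 19/2.
Hence |(-2y - 6)/(y - 10) + 12/19| < 26|y + 9|/(19·(19/2)) = (52/361)|y + 9|, which is < ε once |y + 9| < (361/52)ε.
Take δ = min(19/2, (361/52)ε). Then 0 < |y + 9| < δ forces both bounds, so |(-2y - 6)/(y - 10) + 12/19| < ε.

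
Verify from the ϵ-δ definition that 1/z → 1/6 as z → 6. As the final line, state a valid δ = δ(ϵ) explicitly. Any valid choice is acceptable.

Let ϵ > 0. We seek δ > 0 such that 0 < |z − 6| < δ implies |1/z − (1/6)| < ϵ.
|1/z − (1/6)| = |6 − z|/(6·|z|) = |z − 6|/(6|z|).
Restrict δ ≤ 3. Then |z − 6| < 3 gives |z| > 3, so 6|z| > 18.
Then |1/z − (1/6)| < |z − 6|/18, which is < ϵ when |z − 6| < 18ϵ.
Take δ = min(3, 18ϵ). Then 0 < |z − 6| < δ gives both |z − 6| < 3 and |z − 6| < 18ϵ, so |1/z − (1/6)| < ϵ.

δ = min(3, 18ϵ)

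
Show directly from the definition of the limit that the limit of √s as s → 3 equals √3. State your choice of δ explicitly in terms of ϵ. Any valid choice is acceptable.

Let ϵ > 0 be given. We want δ > 0 such that 0 < |s − 3| < δ implies |√s − √3| < ϵ.
Multiplying by the conjugate, |√s − √3| = |s − 3|/(√s + √3).
Restrict δ ≤ 3 so that |s − 3| < 3 forces s > 0, and then √s + √3 > √3.
Hence |√s − √3| < |s − 3|/√3, which is < ϵ once |s − 3| < √3·ϵ.
Take δ = min(3, √3·ϵ). If 0 < |s − 3| < δ then s > 0 and |√s − √3| < |s − 3|/√3 < ϵ.

δ = min(3, √3·ϵ)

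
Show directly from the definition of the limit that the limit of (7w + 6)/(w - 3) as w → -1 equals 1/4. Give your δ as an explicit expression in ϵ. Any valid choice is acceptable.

Suppose ϵ > 0. We want δ > 0 with 0 < |w + 1| < δ ⇒ |(7w + 6)/(w - 3) − (1/4)| < ϵ.
Combining over a common denominator, (7w + 6)/(w - 3) − (1/4) = [(7w + 6)·(-4) − (-1)·(w - 3)] / [(-4)·(w - 3)] = -27(w + 1) / ((-4)(w - 3)).
So |(7w + 6)/(w - 3) − (1/4)| = 27|w + 1| / (4·|w − 3|).
Require δ ≤ 2, so |w − 3| ≥ |-4| − |w + 1| > 4 − 2 = 2.
Hence |(7w + 6)/(w - 3) − (1/4)| < 27|w + 1|/(4·2) = (27/8)|w + 1|, which is < ϵ once |w + 1| < (8/27)ϵ.
Take δ = min(2, (8/27)ϵ). Then 0 < |w + 1| < δ forces both bounds, so |(7w + 6)/(w - 3) − (1/4)| < ϵ.

δ = min(2, (8/27)ϵ)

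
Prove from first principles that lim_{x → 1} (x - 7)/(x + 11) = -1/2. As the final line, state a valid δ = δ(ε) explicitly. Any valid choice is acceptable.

Suppose ε > 0. We want δ > 0 with 0 < |x − 1| < δ ⇒ |(x - 7)/(x + 11) + 1/2| < ε.
Combining over a common denominator, (x - 7)/(x + 11) + 1/2 = [(x - 7)·12 − (-6)·(x + 11)] / [12·(x + 11)] = 18(x − 1) / (12(x + 11)).
So |(x - 7)/(x + 11) + 1/2| = 18|x − 1| / (12·|x + 11|).
Restrict δ ≤ 6. Then |x − 1| < 6 gives |x + 11| = |(x − 1) + 12| ≥ 12 − 6 = 6.
Hence |(x - 7)/(x + 11) + 1/2| < 18|x − 1|/(12·6) = (1/4)|x − 1|, which is < ε once |x − 1| < 4ε.
Take δ = min(6, 4ε). Then 0 < |x − 1| < δ forces both bounds, so |(x - 7)/(x + 11) + 1/2| < ε.

δ = min(6, 4ε)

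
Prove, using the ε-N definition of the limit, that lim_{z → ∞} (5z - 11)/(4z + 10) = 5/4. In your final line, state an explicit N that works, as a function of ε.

Suppose ε > 0. We seek N > 0 such that z > N implies |(5z - 11)/(4z + 10) − (5/4)| < ε.
(5z - 11)/(4z + 10) − (5/4) = (4(5z - 11) − 5(4z + 10)) / (4(4z + 10)) = -94/(4(4z + 10)).
For z > 0 we have 4z + 10 > 4z, so |(5z - 11)/(4z + 10) − (5/4)| = 94/(4(4z + 10)) < 94/(4·4z) = (47/8)/z.
Thus |(5z - 11)/(4z + 10) − (5/4)| < ε whenever z > (47/8)/ε.
Take N = (47/8)/ε. If z > N then |(5z - 11)/(4z + 10) − (5/4)| < (47/8)/z < ε.

N = (47/8)/ε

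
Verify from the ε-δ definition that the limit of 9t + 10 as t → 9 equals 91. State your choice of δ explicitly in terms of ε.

Fix ε > 0. We need δ > 0 so that 0 < |t − 9| < δ implies |(9t + 10) − 91| < ε.
|(9t + 10) − 91| = |9t - 81| = 9|t − 9|.
Thus it suffices that |t − 9| < ε/9.
Choosing δ = ε/9 gives |(9t + 10) − 91| = 9|t − 9| < ε whenever |t − 9| < δ.

δ = ε/9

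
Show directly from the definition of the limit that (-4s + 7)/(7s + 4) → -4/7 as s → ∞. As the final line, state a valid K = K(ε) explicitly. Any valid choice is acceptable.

Fix ε > 0. We seek K > 0 such that s > K implies |(-4s + 7)/(7s + 4) + 4/7| < ε.
(-4s + 7)/(7s + 4) + 4/7 = (7(-4s + 7) − (-4)(7s + 4)) / (7(7s + 4)) = 65/(7(7s + 4)).
For s > 0 we have 7s + 4 > 7s, so |(-4s + 7)/(7s + 4) + 4/7| = 65/(7(7s + 4)) < 65/(7·7s) = (65/49)/s.
Thus |(-4s + 7)/(7s + 4) + 4/7| < ε whenever s > (65/49)/ε.
Take K = (65/49)/ε. If s > K then |(-4s + 7)/(7s + 4) + 4/7| < (65/49)/s < ε.

K = (65/49)/ε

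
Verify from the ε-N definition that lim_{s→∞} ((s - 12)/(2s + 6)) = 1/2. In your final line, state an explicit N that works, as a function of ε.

N = (15/2)/ε

Let ε > 0 be given. We seek N > 0 such that s > N implies |(s - 12)/(2s + 6) − (1/2)| < ε.
(s - 12)/(2s + 6) − (1/2) = (2(s - 12) − (2s + 6)) / (2(2s + 6)) = -30/(2(2s + 6)).
For s > 0 we have 2s + 6 > 2s, so |(s - 12)/(2s + 6) − (1/2)| = 30/(2(2s + 6)) < 30/(2·2s) = (15/2)/s.
Thus |(s - 12)/(2s + 6) − (1/2)| < ε whenever s > (15/2)/ε.
Take N = (15/2)/ε. If s > N then |(s - 12)/(2s + 6) − (1/2)| < (15/2)/s < ε.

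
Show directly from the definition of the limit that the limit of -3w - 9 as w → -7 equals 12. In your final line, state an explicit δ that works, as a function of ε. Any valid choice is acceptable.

δ = ε/3

Let ε > 0 be given. We need δ > 0 so that 0 < |w + 7| < δ implies |(-3w - 9) − 12| < ε.
|(-3w - 9) − 12| = |-3w - 21| = 3|w + 7|.
So 3|w + 7| < ε exactly when |w + 7| < ε/3.
Choosing δ = ε/3 gives |(-3w - 9) − 12| = 3|w + 7| < ε whenever |w + 7| < δ.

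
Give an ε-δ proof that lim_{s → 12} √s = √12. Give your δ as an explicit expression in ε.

δ = min(12, √12·ε)

Fix ε > 0. We want δ > 0 such that 0 < |s − 12| < δ implies |√s − √12| < ε.
Multiplying by the conjugate, |√s − √12| = |s − 12|/(√s + √12).
Restrict δ ≤ 12 so that |s − 12| < 12 forces s > 0, and then √s + √12 > √12.
Hence |√s − √12| < |s − 12|/√12, which is < ε once |s − 12| < √12·ε.
Take δ = min(12, √12·ε). If 0 < |s − 12| < δ then s > 0 and |√s − √12| < |s − 12|/√12 < ε.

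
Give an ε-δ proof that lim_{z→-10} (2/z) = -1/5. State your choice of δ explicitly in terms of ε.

δ = min(5, 25ε)

Let ε > 0 be given. We seek δ > 0 such that 0 < |z + 10| < δ implies |2/z + 1/5| < ε.
|2/z + 1/5| = 2·|-10 − z|/(10·|z|) = 2|z + 10|/(10|z|).
Restrict δ ≤ 5. Then |z + 10| < 5 gives |z| > 5, so 10|z| > 50.
Then |2/z + 1/5| < 2|z + 10|/50, which is < ε when |z + 10| < 25ε.
Take δ = min(5, 25ε). Then 0 < |z + 10| < δ gives both |z + 10| < 5 and |z + 10| < 25ε, so |2/z + 1/5| < ε.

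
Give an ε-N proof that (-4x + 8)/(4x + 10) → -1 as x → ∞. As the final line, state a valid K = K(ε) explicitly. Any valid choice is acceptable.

Suppose ε > 0. We seek K > 0 such that x > K implies |(-4x + 8)/(4x + 10) + 1| < ε.
(-4x + 8)/(4x + 10) + 1 = (4(-4x + 8) − (-4)(4x + 10)) / (4(4x + 10)) = 72/(4(4x + 10)).
For x > 0 we have 4x + 10 > 4x, so |(-4x + 8)/(4x + 10) + 1| = 72/(4(4x + 10)) < 72/(4·4x) = (9/2)/x.
Thus |(-4x + 8)/(4x + 10) + 1| < ε whenever x > (9/2)/ε.
Take K = (9/2)/ε. If x > K then |(-4x + 8)/(4x + 10) + 1| < (9/2)/x < ε.

K = (9/2)/ε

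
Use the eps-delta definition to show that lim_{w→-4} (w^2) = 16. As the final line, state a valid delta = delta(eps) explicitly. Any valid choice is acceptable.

Suppose eps > 0. We seek delta > 0 with 0 < |w + 4| < delta ⇒ |w^2 − 16| < eps.
Factor: w^2 − 16 = (w + 4)(w - 4), so |w^2 − 16| = |w + 4|·|w - 4|.
Impose delta ≤ 2 so that |w| < 6; then |w - 4| ≤ 10.
Hence |w^2 − 16| ≤ 10|w + 4|, which is < eps once |w + 4| < eps/10.
Take delta = min(2, eps/10). If 0 < |w + 4| < delta then both bounds hold and |w^2 − 16| ≤ 10|w + 4| < 10·(eps/10) = eps.

delta = min(2, eps/10)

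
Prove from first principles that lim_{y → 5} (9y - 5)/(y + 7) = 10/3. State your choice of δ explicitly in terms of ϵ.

Let ϵ > 0. We want δ > 0 with 0 < |y − 5| < δ ⇒ |(9y - 5)/(y + 7) − (10/3)| < ϵ.
Combining over a common denominator, (9y - 5)/(y + 7) − (10/3) = [(9y - 5)·12 − 40·(y + 7)] / [12·(y + 7)] = 68(y − 5) / (12(y + 7)).
So |(9y - 5)/(y + 7) − (10/3)| = 68|y − 5| / (12·|y + 7|).
Require δ ≤ 6, so |y + 7| ≥ |12| − |y − 5| > 12 − 6 = 6.
Hence |(9y - 5)/(y + 7) − (10/3)| < 68|y − 5|/(12·6) = (17/18)|y − 5|, which is < ϵ once |y − 5| < (18/17)ϵ.
Take δ = min(6, (18/17)ϵ). Then 0 < |y − 5| < δ forces both bounds, so |(9y - 5)/(y + 7) − (10/3)| < ϵ.

δ = min(6, (18/17)ϵ)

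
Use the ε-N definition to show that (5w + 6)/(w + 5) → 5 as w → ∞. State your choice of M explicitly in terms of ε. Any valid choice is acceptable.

Suppose ε > 0. We seek M > 0 such that w > M implies |(5w + 6)/(w + 5) − 5| < ε.
(5w + 6)/(w + 5) − 5 = ((5w + 6) − 5(w + 5)) / ((w + 5)) = -19/((w + 5)).
For w > 0 we have w + 5 > w, so |(5w + 6)/(w + 5) − 5| = 19/((w + 5)) < 19/(w) = 19/w.
Thus |(5w + 6)/(w + 5) − 5| < ε whenever w > 19/ε.
Take M = 19/ε. If w > M then |(5w + 6)/(w + 5) − 5| < 19/w < ε.

M = 19/ε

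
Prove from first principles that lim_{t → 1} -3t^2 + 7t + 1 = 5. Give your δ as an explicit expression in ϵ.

Let ϵ > 0. We want δ > 0 such that 0 < |t − 1| < δ implies |(-3t^2 + 7t + 1) − 5| < ϵ.
(-3t^2 + 7t + 1) − 5 = -3t^2 + 7t - 4 = (t − 1)(-3t + 4).
So |(-3t^2 + 7t + 1) − 5| = |t − 1|·|-3t + 4|.
Assume first that |t − 1| < 1, so |t| < 2. Then |-3t + 4| ≤ 3·2 + 4 = 10.
Hence |(-3t^2 + 7t + 1) − 5| ≤ 10|t − 1| < ϵ provided |t − 1| < ϵ/10.
Take δ = min(1, ϵ/10). Then 0 < |t − 1| < δ gives both |t − 1| < 1 and |t − 1| < ϵ/10, so |(-3t^2 + 7t + 1) − 5| < ϵ.

δ = min(1, ϵ/10)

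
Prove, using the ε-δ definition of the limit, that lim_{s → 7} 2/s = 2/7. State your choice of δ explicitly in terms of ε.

Suppose ε > 0. We seek δ > 0 such that 0 < |s − 7| < δ implies |2/s − (2/7)| < ε.
|2/s − (2/7)| = 2·|7 − s|/(7·|s|) = 2|s − 7|/(7|s|).
Restrict δ ≤ 7/2. Then |s − 7| < 7/2 gives |s| > 7/2, so 7|s| > 49/2.
Then |2/s − (2/7)| < 2|s − 7|/(49/2), which is < ε when |s − 7| < (49/4)ε.
Take δ = min(7/2, (49/4)ε). Then 0 < |s − 7| < δ gives both |s − 7| < 7/2 and |s − 7| < (49/4)ε, so |2/s − (2/7)| < ε.

δ = min(7/2, (49/4)ε)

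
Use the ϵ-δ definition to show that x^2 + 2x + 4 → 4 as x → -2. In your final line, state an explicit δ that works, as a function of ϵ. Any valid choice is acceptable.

Suppose ϵ > 0. We want δ > 0 such that 0 < |x + 2| < δ implies |(x^2 + 2x + 4) − 4| < ϵ.
(x^2 + 2x + 4) − 4 = x^2 + 2x = (x + 2)(x).
So |(x^2 + 2x + 4) − 4| = |x + 2|·|x|.
Assume first that |x + 2| < 1, so |x| < 3. Then |x| ≤ 3 = 3.
Hence |(x^2 + 2x + 4) − 4| ≤ 3|x + 2| < ϵ provided |x + 2| < ϵ/3.
Take δ = min(1, ϵ/3). Then 0 < |x + 2| < δ gives both |x + 2| < 1 and |x + 2| < ϵ/3, so |(x^2 + 2x + 4) − 4| < ϵ.

δ = min(1, ϵ/3)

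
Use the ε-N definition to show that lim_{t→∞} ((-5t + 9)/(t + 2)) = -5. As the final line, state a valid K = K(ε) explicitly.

K = 19/ε

Let ε > 0 be given. We seek K > 0 such that t > K implies |(-5t + 9)/(t + 2) + 5| < ε.
(-5t + 9)/(t + 2) + 5 = ((-5t + 9) − (-5)(t + 2)) / ((t + 2)) = 19/((t + 2)).
For t > 0 we have t + 2 > t, so |(-5t + 9)/(t + 2) + 5| = 19/((t + 2)) < 19/(t) = 19/t.
Thus |(-5t + 9)/(t + 2) + 5| < ε whenever t > 19/ε.
Take K = 19/ε. If t > K then |(-5t + 9)/(t + 2) + 5| < 19/t < ε.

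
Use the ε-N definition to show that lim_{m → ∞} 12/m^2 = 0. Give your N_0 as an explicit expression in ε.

N_0 = (12/ε)^{1/2}

Suppose ε > 0. For m ≥ 1, |12/m^2 − 0| = 12/m^2.
12/m^2 < ε ⇔ m^2 > 12/ε ⇔ m > (12/ε)^{1/2}.
Take N_0 = (12/ε)^{1/2}. Then m > N_0 implies 12/m^2 < ε.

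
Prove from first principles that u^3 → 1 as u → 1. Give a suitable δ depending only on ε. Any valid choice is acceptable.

Suppose ε > 0. We seek δ > 0 with 0 < |u − 1| < δ ⇒ |u^3 − 1| < ε.
Factor: u^3 − 1 = (u − 1)(u^2 + u + 1), so |u^3 − 1| = |u − 1|·|u^2 + u + 1|.
Impose δ ≤ 2 so that |u| < 3; then |u^2 + u + 1| ≤ 13.
Hence |u^3 − 1| ≤ 13|u − 1|, which is < ε once |u − 1| < ε/13.
Take δ = min(2, ε/13). If 0 < |u − 1| < δ then both bounds hold and |u^3 − 1| ≤ 13|u − 1| < 13·(ε/13) = ε.

δ = min(2, ε/13)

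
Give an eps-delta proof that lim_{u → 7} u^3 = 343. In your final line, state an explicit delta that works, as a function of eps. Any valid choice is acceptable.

Fix eps > 0. We seek delta > 0 with 0 < |u − 7| < delta ⇒ |u^3 − 343| < eps.
Factor: u^3 − 343 = (u − 7)(u^2 + 7u + 49), so |u^3 − 343| = |u − 7|·|u^2 + 7u + 49|.
Impose delta ≤ 2 so that |u| < 9; then |u^2 + 7u + 49| ≤ 193.
Hence |u^3 − 343| ≤ 193|u − 7|, which is < eps once |u − 7| < eps/193.
Take delta = min(2, eps/193). If 0 < |u − 7| < delta then both bounds hold and |u^3 − 343| ≤ 193|u − 7| < 193·(eps/193) = eps.

delta = min(2, eps/193)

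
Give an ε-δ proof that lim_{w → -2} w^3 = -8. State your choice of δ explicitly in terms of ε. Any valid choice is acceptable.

δ = min(1, ε/19)

Fix ε > 0. We seek δ > 0 with 0 < |w + 2| < δ ⇒ |w^3 + 8| < ε.
Factor: w^3 + 8 = (w + 2)(w^2 - 2w + 4), so |w^3 + 8| = |w + 2|·|w^2 - 2w + 4|.
Restrict δ ≤ 1. Then |w + 2| < 1 gives |w| < 3, so by the triangle inequality |w^2 - 2w + 4| ≤ 3^2 + 2·3 + 4 = 19.
Hence |w^3 + 8| ≤ 19|w + 2|, which is < ε once |w + 2| < ε/19.
Take δ = min(1, ε/19). If 0 < |w + 2| < δ then both bounds hold and |w^3 + 8| ≤ 19|w + 2| < 19·(ε/19) = ε.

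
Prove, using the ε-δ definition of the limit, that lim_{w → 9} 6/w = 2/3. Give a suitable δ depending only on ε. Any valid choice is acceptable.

δ = min(9/2, (27/4)ε)

Fix ε > 0. We seek δ > 0 such that 0 < |w − 9| < δ implies |6/w − (2/3)| < ε.
|6/w − (2/3)| = 6·|9 − w|/(9·|w|) = 6|w − 9|/(9|w|).
Restrict δ ≤ 9/2. Then |w − 9| < 9/2 gives |w| > 9/2, so 9|w| > 81/2.
Then |6/w − (2/3)| < 6|w − 9|/(81/2), which is < ε when |w − 9| < (27/4)ε.
Take δ = min(9/2, (27/4)ε). Then 0 < |w − 9| < δ gives both |w − 9| < 9/2 and |w − 9| < (27/4)ε, so |6/w − (2/3)| < ε.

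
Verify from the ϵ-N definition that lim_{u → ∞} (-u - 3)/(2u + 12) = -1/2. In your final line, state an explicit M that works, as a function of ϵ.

M = (3/2)/ϵ

Fix ϵ > 0. We seek M > 0 such that u > M implies |(-u - 3)/(2u + 12) + 1/2| < ϵ.
(-u - 3)/(2u + 12) + 1/2 = (2(-u - 3) − (-1)(2u + 12)) / (2(2u + 12)) = 6/(2(2u + 12)).
For u > 0 we have 2u + 12 > 2u, so |(-u - 3)/(2u + 12) + 1/2| = 6/(2(2u + 12)) < 6/(2·2u) = (3/2)/u.
Thus |(-u - 3)/(2u + 12) + 1/2| < ϵ whenever u > (3/2)/ϵ.
Take M = (3/2)/ϵ. If u > M then |(-u - 3)/(2u + 12) + 1/2| < (3/2)/u < ϵ.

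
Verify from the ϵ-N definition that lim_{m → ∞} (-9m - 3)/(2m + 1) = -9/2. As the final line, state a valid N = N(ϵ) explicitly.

N = (3/4)/ϵ

Suppose ϵ > 0. For m ≥ 1, |(-9m - 3)/(2m + 1) + 9/2| = |3|/(2(2m + 1)) = 3/(2(2m + 1)).
Since 2m + 1 ≥ 2m for m ≥ 1, this is ≤ 3/(2·2m) = (3/4)/m.
So |(-9m - 3)/(2m + 1) + 9/2| < ϵ whenever m > (3/4)/ϵ.
Take N = (3/4)/ϵ. If m > N then |(-9m - 3)/(2m + 1) + 9/2| ≤ (3/4)/m < ϵ.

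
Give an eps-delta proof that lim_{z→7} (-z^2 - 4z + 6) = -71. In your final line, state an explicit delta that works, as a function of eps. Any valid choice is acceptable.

delta = min(1, eps/19)

Let eps > 0 be given. We want delta > 0 such that 0 < |z − 7| < delta implies |(-z^2 - 4z + 6) + 71| < eps.
(-z^2 - 4z + 6) + 71 = -z^2 - 4z + 77 = (z − 7)(-z - 11).
So |(-z^2 - 4z + 6) + 71| = |z − 7|·|-z - 11|.
Assume first that |z − 7| < 1, so |z| < 8. Then |-z - 11| ≤ 8 + 11 = 19.
Hence |(-z^2 - 4z + 6) + 71| ≤ 19|z − 7| < eps provided |z − 7| < eps/19.
Take delta = min(1, eps/19). Then 0 < |z − 7| < delta gives both |z − 7| < 1 and |z − 7| < eps/19, so |(-z^2 - 4z + 6) + 71| < eps.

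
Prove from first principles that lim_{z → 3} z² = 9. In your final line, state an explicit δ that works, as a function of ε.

Suppose ε > 0. We seek δ > 0 with 0 < |z − 3| < δ ⇒ |z² − 9| < ε.
Factor: z² − 9 = (z − 3)(z + 3), so |z² − 9| = |z − 3|·|z + 3|.
Restrict δ ≤ 2. Then |z − 3| < 2 gives |z| < 5, so by the triangle inequality |z + 3| ≤ 5 + 3 = 8.
Hence |z² − 9| ≤ 8|z − 3|, which is < ε once |z − 3| < ε/8.
Take δ = min(2, ε/8). If 0 < |z − 3| < δ then both bounds hold and |z² − 9| ≤ 8|z − 3| < 8·(ε/8) = ε.

δ = min(2, ε/8)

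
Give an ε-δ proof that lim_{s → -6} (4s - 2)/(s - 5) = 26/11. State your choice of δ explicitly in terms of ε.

δ = min(11/2, (121/36)ε)

Suppose ε > 0. We want δ > 0 with 0 < |s + 6| < δ ⇒ |(4s - 2)/(s - 5) − (26/11)| < ε.
Combining over a common denominator, (4s - 2)/(s - 5) − (26/11) = [(4s - 2)·(-11) − (-26)·(s - 5)] / [(-11)·(s - 5)] = -18(s + 6) / ((-11)(s - 5)).
So |(4s - 2)/(s - 5) − (26/11)| = 18|s + 6| / (11·|s − 5|).
Restrict δ ≤ 11/2. Then |s + 6| < 11/2 gives |s − 5| = |(s + 6) + (-11)| ≥ 11 − 11/2 = 11/2.
Hence |(4s - 2)/(s - 5) − (26/11)| < 18|s + 6|/(11·(11/2)) = (36/121)|s + 6|, which is < ε once |s + 6| < (121/36)ε.
Take δ = min(11/2, (121/36)ε). Then 0 < |s + 6| < δ forces both bounds, so |(4s - 2)/(s - 5) − (26/11)| < ε.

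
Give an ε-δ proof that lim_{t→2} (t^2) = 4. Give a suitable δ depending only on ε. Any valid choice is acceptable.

Let ε > 0. We seek δ > 0 with 0 < |t − 2| < δ ⇒ |t^2 − 4| < ε.
Factor: t^2 − 4 = (t − 2)(t + 2), so |t^2 − 4| = |t − 2|·|t + 2|.
Impose δ ≤ 2 so that |t| < 4; then |t + 2| ≤ 6.
Hence |t^2 − 4| ≤ 6|t − 2|, which is < ε once |t − 2| < ε/6.
Take δ = min(2, ε/6). If 0 < |t − 2| < δ then both bounds hold and |t^2 − 4| ≤ 6|t − 2| < 6·(ε/6) = ε.

δ = min(2, ε/6)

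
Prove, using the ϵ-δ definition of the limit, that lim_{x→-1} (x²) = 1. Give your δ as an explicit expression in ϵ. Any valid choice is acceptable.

δ = min(2, ϵ/4)

Let ϵ > 0 be given. We seek δ > 0 with 0 < |x + 1| < δ ⇒ |x² − 1| < ϵ.
Factor: x² − 1 = (x + 1)(x - 1), so |x² − 1| = |x + 1|·|x - 1|.
Impose δ ≤ 2 so that |x| < 3; then |x - 1| ≤ 4.
Hence |x² − 1| ≤ 4|x + 1|, which is < ϵ once |x + 1| < ϵ/4.
Take δ = min(2, ϵ/4). If 0 < |x + 1| < δ then both bounds hold and |x² − 1| ≤ 4|x + 1| < 4·(ϵ/4) = ϵ.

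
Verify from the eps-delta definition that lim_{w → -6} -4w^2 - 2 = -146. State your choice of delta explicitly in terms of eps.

delta = min(2, eps/56)

Suppose eps > 0. We want delta > 0 such that 0 < |w + 6| < delta implies |(-4w^2 - 2) + 146| < eps.
(-4w^2 - 2) + 146 = -4w^2 + 144 = (w + 6)(-4w + 24).
So |(-4w^2 - 2) + 146| = |w + 6|·|-4w + 24|.
Assume first that |w + 6| < 2, so |w| < 8. Then |-4w + 24| ≤ 4·8 + 24 = 56.
Hence |(-4w^2 - 2) + 146| ≤ 56|w + 6| < eps provided |w + 6| < eps/56.
Take delta = min(2, eps/56). Then 0 < |w + 6| < delta gives both |w + 6| < 2 and |w + 6| < eps/56, so |(-4w^2 - 2) + 146| < eps.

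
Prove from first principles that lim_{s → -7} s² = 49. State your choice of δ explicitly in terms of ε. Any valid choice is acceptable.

δ = min(2, ε/16)

Let ε > 0. We seek δ > 0 with 0 < |s + 7| < δ ⇒ |s² − 49| < ε.
Factor: s² − 49 = (s + 7)(s - 7), so |s² − 49| = |s + 7|·|s - 7|.
Impose δ ≤ 2 so that |s| < 9; then |s - 7| ≤ 16.
Hence |s² − 49| ≤ 16|s + 7|, which is < ε once |s + 7| < ε/16.
Take δ = min(2, ε/16). If 0 < |s + 7| < δ then both bounds hold and |s² − 49| ≤ 16|s + 7| < 16·(ε/16) = ε.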